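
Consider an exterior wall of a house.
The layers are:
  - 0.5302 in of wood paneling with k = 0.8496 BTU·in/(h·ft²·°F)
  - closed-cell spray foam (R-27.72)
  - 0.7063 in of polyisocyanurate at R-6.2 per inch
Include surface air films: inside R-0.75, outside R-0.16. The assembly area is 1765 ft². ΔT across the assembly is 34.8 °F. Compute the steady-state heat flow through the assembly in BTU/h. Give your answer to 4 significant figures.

0.5302/0.8496 = 0.62406
0.7063 × 6.2 = 4.3791
R_total = 0.75 + 0.62406 + 27.72 + 4.3791 + 0.16 = 33.633 ft²·°F·h/BTU
Q = A·ΔT/R = 1765 × 34.8 / 33.633 = 1826.2 BTU/h

1826 BTU/h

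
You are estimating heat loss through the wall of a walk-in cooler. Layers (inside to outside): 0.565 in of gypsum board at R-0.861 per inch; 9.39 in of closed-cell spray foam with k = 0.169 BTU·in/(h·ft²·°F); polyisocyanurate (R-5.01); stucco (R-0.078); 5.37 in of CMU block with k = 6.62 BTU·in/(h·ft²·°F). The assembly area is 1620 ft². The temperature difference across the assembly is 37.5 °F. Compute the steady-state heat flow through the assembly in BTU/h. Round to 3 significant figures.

0.565 × 0.861 = 0.4865
9.39/0.169 = 55.56
5.37/6.62 = 0.8112
R_total = 0.4865 + 55.56 + 5.01 + 0.078 + 0.8112 = 61.95 ft²·°F·h/BTU
Q = A·ΔT/R = 1620 × 37.5 / 61.95 = 980.7 BTU/h

981 BTU/h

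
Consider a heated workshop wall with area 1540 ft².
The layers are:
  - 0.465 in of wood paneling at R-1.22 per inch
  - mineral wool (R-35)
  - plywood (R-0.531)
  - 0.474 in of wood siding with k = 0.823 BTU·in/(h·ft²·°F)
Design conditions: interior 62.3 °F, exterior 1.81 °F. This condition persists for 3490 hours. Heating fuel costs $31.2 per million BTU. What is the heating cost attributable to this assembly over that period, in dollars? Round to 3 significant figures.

0.465 × 1.22 = 0.5673
0.474/0.823 = 0.5759
R_total = 0.5673 + 35 + 0.531 + 0.5759 = 36.67 ft²·°F·h/BTU
Q = 1540 × (62.3 − 1.81) / 36.67 = 2540 BTU/h
E = 2540 × 3490 = 8865000 BTU
Cost = 8865000/10⁶ × 31.2 = $276.6

277 dollars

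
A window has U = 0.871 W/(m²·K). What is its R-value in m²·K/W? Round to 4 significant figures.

1.148 m²·K/W

R = 1/U = 1/0.871 = 1.1481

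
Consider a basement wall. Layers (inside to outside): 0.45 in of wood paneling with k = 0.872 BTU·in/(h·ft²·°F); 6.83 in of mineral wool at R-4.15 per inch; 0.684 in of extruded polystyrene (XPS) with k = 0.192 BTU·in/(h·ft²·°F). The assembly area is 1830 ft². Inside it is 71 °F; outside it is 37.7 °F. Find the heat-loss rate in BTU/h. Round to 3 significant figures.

1880 BTU/h

0.45/0.872 = 0.5161
6.83 × 4.15 = 28.34
0.684/0.192 = 3.562
R_total = 0.5161 + 28.34 + 3.562 = 32.42 ft²·°F·h/BTU
Q = A·ΔT/R = 1830 × (71 − 37.7) / 32.42 = 1879 BTU/h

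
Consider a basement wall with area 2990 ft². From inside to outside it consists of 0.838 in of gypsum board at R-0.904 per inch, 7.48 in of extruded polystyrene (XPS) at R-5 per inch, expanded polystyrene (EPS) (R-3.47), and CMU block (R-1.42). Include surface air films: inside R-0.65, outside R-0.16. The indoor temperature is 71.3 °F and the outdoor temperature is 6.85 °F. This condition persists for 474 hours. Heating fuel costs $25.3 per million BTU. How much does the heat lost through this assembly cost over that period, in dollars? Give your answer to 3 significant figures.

0.838 × 0.904 = 0.7576
7.48 × 5 = 37.4
R_total = 0.65 + 0.7576 + 37.4 + 3.47 + 1.42 + 0.16 = 43.86 ft²·°F·h/BTU
Q = 2990 × (71.3 − 6.85) / 43.86 = 4394 BTU/h
E = 4394 × 474 = 2083000 BTU
Cost = 2083000/10⁶ × 25.3 = $52.69

52.7 dollars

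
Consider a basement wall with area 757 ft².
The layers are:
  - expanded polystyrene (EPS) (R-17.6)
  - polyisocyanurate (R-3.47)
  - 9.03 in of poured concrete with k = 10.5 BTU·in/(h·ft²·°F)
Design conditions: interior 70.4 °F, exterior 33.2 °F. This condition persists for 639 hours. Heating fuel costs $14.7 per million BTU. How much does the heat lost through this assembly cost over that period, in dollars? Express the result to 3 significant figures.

12.1 dollars

9.03/10.5 = 0.86
R_total = 17.6 + 3.47 + 0.86 = 21.93 ft²·°F·h/BTU
Q = 757 × (70.4 − 33.2) / 21.93 = 1284 BTU/h
E = 1284 × 639 = 820500 BTU
Cost = 820500/10⁶ × 14.7 = $12.06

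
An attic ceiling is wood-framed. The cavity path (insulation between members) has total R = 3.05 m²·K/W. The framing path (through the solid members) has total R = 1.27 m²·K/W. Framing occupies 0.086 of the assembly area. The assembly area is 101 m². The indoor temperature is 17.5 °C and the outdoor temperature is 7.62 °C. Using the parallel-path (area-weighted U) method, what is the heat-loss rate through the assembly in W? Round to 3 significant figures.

367 W

U_eff = 0.914/3.05 + 0.086/1.27 = 0.2997 + 0.06772 = 0.3674
R_eff = 1/U_eff = 2.722 m²·K/W
Q = 101 × (17.5 − 7.62) / 2.722 = 366.6 W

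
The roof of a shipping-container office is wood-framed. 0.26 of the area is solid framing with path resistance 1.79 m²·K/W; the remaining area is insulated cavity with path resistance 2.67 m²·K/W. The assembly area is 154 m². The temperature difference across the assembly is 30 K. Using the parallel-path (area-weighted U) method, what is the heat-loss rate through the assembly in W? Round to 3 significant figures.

1950 W

U_eff = 0.74/2.67 + 0.26/1.79 = 0.2772 + 0.1453 = 0.4224
R_eff = 1/U_eff = 2.367 m²·K/W
Q = 154 × 30 / 2.367 = 1952 W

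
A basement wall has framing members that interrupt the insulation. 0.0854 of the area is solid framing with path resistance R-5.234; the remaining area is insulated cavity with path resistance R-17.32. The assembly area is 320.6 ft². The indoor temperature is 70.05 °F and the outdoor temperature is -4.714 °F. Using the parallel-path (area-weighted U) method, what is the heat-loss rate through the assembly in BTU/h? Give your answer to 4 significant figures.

1657 BTU/h

U_eff = 0.9146/17.32 + 0.0854/5.234 = 0.052806 + 0.016316 = 0.069122
R_eff = 1/U_eff = 14.467 ft²·°F·h/BTU
Q = 320.6 × (70.05 − (-4.714)) / 14.467 = 1656.8 BTU/h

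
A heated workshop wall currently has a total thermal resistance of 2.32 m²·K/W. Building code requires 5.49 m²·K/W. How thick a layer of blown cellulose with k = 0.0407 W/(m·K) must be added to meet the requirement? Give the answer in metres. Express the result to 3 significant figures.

0.129 m

ΔR = 5.49 − 2.32 = 3.17 m²·K/W
L = ΔR × k = 3.17 × 0.0407 = 0.129 m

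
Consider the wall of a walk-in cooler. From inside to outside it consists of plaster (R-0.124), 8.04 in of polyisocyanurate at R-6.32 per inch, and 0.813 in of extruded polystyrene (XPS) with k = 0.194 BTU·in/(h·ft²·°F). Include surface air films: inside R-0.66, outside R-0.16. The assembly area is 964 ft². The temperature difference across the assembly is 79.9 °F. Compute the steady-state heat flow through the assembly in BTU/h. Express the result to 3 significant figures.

8.04 × 6.32 = 50.81
0.813/0.194 = 4.191
R_total = 0.66 + 0.124 + 50.81 + 4.191 + 0.16 = 55.95 ft²·°F·h/BTU
Q = A·ΔT/R = 964 × 79.9 / 55.95 = 1377 BTU/h

1380 BTU/h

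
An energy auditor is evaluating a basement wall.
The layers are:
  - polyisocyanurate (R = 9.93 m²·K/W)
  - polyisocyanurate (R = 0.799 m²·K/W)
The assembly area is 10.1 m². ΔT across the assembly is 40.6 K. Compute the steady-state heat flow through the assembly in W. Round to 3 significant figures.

R_total = 9.93 + 0.799 = 10.73 m²·K/W
Q = A·ΔT/R = 10.1 × 40.6 / 10.73 = 38.22 W

38.2 W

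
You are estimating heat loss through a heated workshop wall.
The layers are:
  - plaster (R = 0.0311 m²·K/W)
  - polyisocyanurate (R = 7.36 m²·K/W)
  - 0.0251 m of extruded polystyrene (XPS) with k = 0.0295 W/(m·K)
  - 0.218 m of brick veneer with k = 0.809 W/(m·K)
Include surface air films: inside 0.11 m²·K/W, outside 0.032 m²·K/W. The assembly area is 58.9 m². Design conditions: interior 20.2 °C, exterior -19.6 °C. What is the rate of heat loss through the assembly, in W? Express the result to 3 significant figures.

0.0251/0.0295 = 0.8508
0.218/0.809 = 0.2695
R_total = 0.11 + 0.0311 + 7.36 + 0.8508 + 0.2695 + 0.032 = 8.653 m²·K/W
Q = A·ΔT/R = 58.9 × (20.2 − (-19.6)) / 8.653 = 270.9 W

271 W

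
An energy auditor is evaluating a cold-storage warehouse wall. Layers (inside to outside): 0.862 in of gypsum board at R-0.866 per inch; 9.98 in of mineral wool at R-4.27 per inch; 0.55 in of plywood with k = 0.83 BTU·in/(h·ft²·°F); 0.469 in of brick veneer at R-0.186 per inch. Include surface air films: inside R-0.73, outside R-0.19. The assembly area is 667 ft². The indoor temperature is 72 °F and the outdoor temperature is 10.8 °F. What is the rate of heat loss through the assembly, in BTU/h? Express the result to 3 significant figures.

906 BTU/h

0.862 × 0.866 = 0.7465
9.98 × 4.27 = 42.61
0.55/0.83 = 0.6627
0.469 × 0.186 = 0.08723
R_total = 0.73 + 0.7465 + 42.61 + 0.6627 + 0.08723 + 0.19 = 45.03 ft²·°F·h/BTU
Q = A·ΔT/R = 667 × (72 − 10.8) / 45.03 = 906.5 BTU/h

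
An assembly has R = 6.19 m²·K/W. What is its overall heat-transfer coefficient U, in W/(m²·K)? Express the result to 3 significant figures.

U = 1/R = 1/6.19 = 0.1616

0.162 W/(m²·K)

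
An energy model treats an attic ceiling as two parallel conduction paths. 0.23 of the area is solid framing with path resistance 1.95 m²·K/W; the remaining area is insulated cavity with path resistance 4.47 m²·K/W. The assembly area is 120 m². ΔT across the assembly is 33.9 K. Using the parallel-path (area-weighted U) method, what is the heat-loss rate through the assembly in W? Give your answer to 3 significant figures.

U_eff = 0.77/4.47 + 0.23/1.95 = 0.1723 + 0.1179 = 0.2902
R_eff = 1/U_eff = 3.446 m²·K/W
Q = 120 × 33.9 / 3.446 = 1181 W

1180 W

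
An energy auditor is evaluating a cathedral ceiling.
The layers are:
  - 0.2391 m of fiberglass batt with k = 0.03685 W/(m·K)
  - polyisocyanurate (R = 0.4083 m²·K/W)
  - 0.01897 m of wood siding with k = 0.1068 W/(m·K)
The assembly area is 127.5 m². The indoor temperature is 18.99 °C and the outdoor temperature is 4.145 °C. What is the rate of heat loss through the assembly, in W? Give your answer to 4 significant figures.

0.2391/0.03685 = 6.4885
0.01897/0.1068 = 0.17762
R_total = 6.4885 + 0.4083 + 0.17762 = 7.0744 m²·K/W
Q = A·ΔT/R = 127.5 × (18.99 − 4.145) / 7.0744 = 267.55 W

267.5 W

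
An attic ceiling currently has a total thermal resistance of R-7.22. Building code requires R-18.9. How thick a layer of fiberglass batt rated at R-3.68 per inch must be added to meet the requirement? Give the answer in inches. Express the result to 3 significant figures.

3.17 in

ΔR = 18.9 − 7.22 = 11.68 ft²·°F·h/BTU
L = ΔR / (R/in) = 11.68/3.68 = 3.174 in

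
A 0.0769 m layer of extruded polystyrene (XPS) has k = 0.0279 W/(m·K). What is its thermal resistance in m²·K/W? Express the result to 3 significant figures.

R = L/k = 0.0769/0.0279 = 2.756 m²·K/W

2.76 m²·K/W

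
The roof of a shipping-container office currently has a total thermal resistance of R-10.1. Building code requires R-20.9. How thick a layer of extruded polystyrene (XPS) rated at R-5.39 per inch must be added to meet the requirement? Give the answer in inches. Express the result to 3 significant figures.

2.00 in

ΔR = 20.9 − 10.1 = 10.8 ft²·°F·h/BTU
L = ΔR / (R/in) = 10.8/5.39 = 2.004 in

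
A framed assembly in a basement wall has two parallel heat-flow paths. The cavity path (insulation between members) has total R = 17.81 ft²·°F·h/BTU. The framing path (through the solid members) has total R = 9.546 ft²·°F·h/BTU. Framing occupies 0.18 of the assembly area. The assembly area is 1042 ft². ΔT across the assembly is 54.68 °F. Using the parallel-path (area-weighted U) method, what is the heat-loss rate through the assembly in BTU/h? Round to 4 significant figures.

3698 BTU/h

U_eff = 0.82/17.81 + 0.18/9.546 = 0.046042 + 0.018856 = 0.064898
R_eff = 1/U_eff = 15.409 ft²·°F·h/BTU
Q = 1042 × 54.68 / 15.409 = 3697.6 BTU/h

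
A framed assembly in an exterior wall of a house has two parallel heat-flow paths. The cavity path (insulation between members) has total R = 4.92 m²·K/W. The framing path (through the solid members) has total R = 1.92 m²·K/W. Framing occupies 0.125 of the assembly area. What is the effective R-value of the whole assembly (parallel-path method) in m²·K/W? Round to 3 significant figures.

U_eff = 0.875/4.92 + 0.125/1.92 = 0.1778 + 0.0651 = 0.2429
R_eff = 1/U_eff = 4.116 m²·K/W

4.12 m²·K/W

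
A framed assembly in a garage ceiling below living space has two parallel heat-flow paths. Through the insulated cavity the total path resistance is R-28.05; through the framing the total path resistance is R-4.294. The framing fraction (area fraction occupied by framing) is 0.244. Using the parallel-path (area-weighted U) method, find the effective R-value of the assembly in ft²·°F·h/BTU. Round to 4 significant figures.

11.94 ft²·°F·h/BTU

U_eff = 0.756/28.05 + 0.244/4.294 = 0.026952 + 0.056823 = 0.083775
R_eff = 1/U_eff = 11.937 ft²·°F·h/BTU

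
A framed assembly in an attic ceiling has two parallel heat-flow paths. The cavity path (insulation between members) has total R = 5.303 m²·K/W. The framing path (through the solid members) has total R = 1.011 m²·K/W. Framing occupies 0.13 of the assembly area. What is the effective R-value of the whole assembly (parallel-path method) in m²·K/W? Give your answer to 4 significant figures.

3.417 m²·K/W

U_eff = 0.87/5.303 + 0.13/1.011 = 0.16406 + 0.12859 = 0.29264
R_eff = 1/U_eff = 3.4171 m²·K/W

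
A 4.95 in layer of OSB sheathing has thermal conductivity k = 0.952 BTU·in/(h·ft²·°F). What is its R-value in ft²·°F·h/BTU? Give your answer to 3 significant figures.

R = L/k = 4.95/0.952 = 5.2 ft²·°F·h/BTU

5.20 ft²·°F·h/BTU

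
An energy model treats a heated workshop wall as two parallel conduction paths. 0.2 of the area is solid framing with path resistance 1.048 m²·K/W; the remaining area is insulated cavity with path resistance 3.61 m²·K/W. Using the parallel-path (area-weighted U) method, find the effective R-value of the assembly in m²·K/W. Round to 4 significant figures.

2.425 m²·K/W

U_eff = 0.8/3.61 + 0.2/1.048 = 0.22161 + 0.19084 = 0.41245
R_eff = 1/U_eff = 2.4246 m²·K/W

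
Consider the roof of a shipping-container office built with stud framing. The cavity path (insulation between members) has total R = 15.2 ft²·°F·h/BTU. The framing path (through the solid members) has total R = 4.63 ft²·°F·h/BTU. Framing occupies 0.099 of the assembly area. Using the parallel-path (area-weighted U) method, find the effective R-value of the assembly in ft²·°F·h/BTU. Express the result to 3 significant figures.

U_eff = 0.901/15.2 + 0.099/4.63 = 0.05928 + 0.02138 = 0.08066
R_eff = 1/U_eff = 12.4 ft²·°F·h/BTU

12.4 ft²·°F·h/BTU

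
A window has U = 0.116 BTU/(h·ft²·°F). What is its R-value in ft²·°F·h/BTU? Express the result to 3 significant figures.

8.62 ft²·°F·h/BTU

R = 1/U = 1/0.116 = 8.621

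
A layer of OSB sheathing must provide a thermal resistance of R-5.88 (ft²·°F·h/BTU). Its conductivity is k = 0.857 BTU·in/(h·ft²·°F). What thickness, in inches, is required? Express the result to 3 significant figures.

5.04 in

L = R × k = 5.88 × 0.857 = 5.039 in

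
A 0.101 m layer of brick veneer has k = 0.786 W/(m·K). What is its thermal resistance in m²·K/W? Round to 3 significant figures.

R = L/k = 0.101/0.786 = 0.1285 m²·K/W

0.128 m²·K/W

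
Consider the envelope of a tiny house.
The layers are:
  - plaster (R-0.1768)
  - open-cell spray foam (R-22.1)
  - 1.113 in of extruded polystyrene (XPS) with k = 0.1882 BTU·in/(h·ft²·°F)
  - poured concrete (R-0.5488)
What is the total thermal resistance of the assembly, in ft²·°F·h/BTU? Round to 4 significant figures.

1.113/0.1882 = 5.9139
R_total = 0.1768 + 22.1 + 5.9139 + 0.5488 = 28.74 ft²·°F·h/BTU

28.74 ft²·°F·h/BTU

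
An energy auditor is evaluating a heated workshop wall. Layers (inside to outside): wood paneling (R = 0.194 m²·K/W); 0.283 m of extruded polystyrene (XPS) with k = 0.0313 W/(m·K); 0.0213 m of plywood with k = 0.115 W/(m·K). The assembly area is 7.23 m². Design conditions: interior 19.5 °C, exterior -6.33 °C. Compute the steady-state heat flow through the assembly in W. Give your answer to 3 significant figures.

0.283/0.0313 = 9.042
0.0213/0.115 = 0.1852
R_total = 0.194 + 9.042 + 0.1852 = 9.421 m²·K/W
Q = A·ΔT/R = 7.23 × (19.5 − (-6.33)) / 9.421 = 19.82 W

19.8 W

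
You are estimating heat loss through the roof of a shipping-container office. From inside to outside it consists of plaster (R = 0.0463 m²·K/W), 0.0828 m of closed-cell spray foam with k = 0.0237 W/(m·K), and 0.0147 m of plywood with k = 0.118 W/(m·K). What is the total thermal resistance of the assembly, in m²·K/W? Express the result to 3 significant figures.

0.0828/0.0237 = 3.494
0.0147/0.118 = 0.1246
R_total = 0.0463 + 3.494 + 0.1246 = 3.665 m²·K/W

3.66 m²·K/W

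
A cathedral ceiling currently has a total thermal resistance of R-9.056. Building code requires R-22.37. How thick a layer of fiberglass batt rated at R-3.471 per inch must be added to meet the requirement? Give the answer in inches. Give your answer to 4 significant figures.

3.836 in

ΔR = 22.37 − 9.056 = 13.314 ft²·°F·h/BTU
L = ΔR / (R/in) = 13.314/3.471 = 3.8358 in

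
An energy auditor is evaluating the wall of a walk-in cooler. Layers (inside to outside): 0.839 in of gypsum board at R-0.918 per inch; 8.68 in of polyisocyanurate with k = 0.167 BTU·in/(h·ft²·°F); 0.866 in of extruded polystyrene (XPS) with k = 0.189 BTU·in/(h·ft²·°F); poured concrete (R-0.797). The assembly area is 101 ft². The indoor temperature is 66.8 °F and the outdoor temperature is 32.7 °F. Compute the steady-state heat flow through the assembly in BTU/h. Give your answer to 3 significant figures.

0.839 × 0.918 = 0.7702
8.68/0.167 = 51.98
0.866/0.189 = 4.582
R_total = 0.7702 + 51.98 + 4.582 + 0.797 = 58.13 ft²·°F·h/BTU
Q = A·ΔT/R = 101 × (66.8 − 32.7) / 58.13 = 59.25 BTU/h

59.3 BTU/h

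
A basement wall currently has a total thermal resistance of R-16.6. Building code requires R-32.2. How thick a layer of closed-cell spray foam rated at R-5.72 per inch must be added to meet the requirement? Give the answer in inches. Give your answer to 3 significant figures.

ΔR = 32.2 − 16.6 = 15.6 ft²·°F·h/BTU
L = ΔR / (R/in) = 15.6/5.72 = 2.727 in

2.73 in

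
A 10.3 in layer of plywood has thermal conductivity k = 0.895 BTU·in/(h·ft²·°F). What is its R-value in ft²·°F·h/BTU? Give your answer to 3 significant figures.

R = L/k = 10.3/0.895 = 11.51 ft²·°F·h/BTU

11.5 ft²·°F·h/BTU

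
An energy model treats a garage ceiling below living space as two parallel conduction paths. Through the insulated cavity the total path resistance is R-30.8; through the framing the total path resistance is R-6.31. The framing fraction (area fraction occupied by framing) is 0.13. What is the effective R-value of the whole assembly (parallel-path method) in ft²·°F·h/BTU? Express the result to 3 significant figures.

20.5 ft²·°F·h/BTU

U_eff = 0.87/30.8 + 0.13/6.31 = 0.02825 + 0.0206 = 0.04885
R_eff = 1/U_eff = 20.47 ft²·°F·h/BTU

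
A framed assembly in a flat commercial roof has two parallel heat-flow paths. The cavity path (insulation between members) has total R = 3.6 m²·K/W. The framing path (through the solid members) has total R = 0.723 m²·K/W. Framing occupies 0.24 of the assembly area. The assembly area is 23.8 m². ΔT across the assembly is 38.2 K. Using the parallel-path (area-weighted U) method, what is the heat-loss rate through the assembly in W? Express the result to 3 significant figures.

U_eff = 0.76/3.6 + 0.24/0.723 = 0.2111 + 0.332 = 0.5431
R_eff = 1/U_eff = 1.841 m²·K/W
Q = 23.8 × 38.2 / 1.841 = 493.7 W

494 W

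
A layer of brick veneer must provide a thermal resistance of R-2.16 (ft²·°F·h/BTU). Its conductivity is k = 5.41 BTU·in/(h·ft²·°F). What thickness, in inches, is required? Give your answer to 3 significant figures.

11.7 in

L = R × k = 2.16 × 5.41 = 11.69 in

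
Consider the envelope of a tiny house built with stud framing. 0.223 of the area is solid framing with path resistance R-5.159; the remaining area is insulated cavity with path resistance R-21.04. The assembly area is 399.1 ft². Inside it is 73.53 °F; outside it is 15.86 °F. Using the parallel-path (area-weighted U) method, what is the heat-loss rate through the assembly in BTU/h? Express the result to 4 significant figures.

1845 BTU/h

U_eff = 0.777/21.04 + 0.223/5.159 = 0.03693 + 0.043225 = 0.080155
R_eff = 1/U_eff = 12.476 ft²·°F·h/BTU
Q = 399.1 × (73.53 − 15.86) / 12.476 = 1844.9 BTU/h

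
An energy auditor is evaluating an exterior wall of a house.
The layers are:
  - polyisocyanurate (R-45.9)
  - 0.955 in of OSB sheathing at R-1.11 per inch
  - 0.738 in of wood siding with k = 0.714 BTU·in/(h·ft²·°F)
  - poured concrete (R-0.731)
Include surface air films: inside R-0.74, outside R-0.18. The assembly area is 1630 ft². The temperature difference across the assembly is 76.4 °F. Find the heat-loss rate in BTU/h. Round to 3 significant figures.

2510 BTU/h

0.955 × 1.11 = 1.06
0.738/0.714 = 1.034
R_total = 0.74 + 45.9 + 1.06 + 1.034 + 0.731 + 0.18 = 49.64 ft²·°F·h/BTU
Q = A·ΔT/R = 1630 × 76.4 / 49.64 = 2508 BTU/h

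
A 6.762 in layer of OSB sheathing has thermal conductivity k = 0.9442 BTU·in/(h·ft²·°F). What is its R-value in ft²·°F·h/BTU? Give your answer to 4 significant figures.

7.162 ft²·°F·h/BTU

R = L/k = 6.762/0.9442 = 7.1616 ft²·°F·h/BTU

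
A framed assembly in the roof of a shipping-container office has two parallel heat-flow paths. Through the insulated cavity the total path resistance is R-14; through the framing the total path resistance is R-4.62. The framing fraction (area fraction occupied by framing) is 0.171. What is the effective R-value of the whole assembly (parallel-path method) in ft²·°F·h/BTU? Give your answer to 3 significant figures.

10.4 ft²·°F·h/BTU

U_eff = 0.829/14 + 0.171/4.62 = 0.05921 + 0.03701 = 0.09623
R_eff = 1/U_eff = 10.39 ft²·°F·h/BTU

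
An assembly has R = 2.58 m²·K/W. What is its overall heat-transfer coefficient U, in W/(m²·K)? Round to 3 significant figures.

U = 1/R = 1/2.58 = 0.3876

0.388 W/(m²·K)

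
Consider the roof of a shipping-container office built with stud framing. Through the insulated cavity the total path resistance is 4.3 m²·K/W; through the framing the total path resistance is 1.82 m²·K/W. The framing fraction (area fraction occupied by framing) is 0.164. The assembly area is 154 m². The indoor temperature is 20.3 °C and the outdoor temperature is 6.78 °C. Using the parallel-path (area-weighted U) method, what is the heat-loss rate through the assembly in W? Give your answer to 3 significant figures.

592 W

U_eff = 0.836/4.3 + 0.164/1.82 = 0.1944 + 0.09011 = 0.2845
R_eff = 1/U_eff = 3.515 m²·K/W
Q = 154 × (20.3 − 6.78) / 3.515 = 592.4 W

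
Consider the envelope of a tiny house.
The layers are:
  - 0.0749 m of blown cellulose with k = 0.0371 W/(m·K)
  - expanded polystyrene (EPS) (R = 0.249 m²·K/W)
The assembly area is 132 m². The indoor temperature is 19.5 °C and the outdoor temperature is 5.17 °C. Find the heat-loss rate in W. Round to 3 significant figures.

834 W

0.0749/0.0371 = 2.019
R_total = 2.019 + 0.249 = 2.268 m²·K/W
Q = A·ΔT/R = 132 × (19.5 − 5.17) / 2.268 = 834.1 W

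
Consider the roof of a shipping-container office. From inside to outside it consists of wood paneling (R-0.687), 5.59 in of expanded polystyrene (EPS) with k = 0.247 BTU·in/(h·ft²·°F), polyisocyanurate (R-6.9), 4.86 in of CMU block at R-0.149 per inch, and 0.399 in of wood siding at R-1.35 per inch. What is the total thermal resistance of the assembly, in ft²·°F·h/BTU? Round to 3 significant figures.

31.5 ft²·°F·h/BTU

5.59/0.247 = 22.63
4.86 × 0.149 = 0.7241
0.399 × 1.35 = 0.5387
R_total = 0.687 + 22.63 + 6.9 + 0.7241 + 0.5387 = 31.48 ft²·°F·h/BTU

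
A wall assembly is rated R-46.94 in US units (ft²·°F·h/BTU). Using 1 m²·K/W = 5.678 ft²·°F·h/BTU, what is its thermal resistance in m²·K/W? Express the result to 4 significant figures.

R_SI = 46.94/5.678 = 8.267

8.267 m²·K/W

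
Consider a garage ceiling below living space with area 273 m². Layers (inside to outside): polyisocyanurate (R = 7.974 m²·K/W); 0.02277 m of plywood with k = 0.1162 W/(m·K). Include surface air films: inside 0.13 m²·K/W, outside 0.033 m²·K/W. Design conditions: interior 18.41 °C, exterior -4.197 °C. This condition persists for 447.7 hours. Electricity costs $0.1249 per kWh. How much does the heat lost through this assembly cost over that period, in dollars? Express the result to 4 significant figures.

0.02277/0.1162 = 0.19596
R_total = 0.13 + 7.974 + 0.19596 + 0.033 = 8.333 m²·K/W
Q = 273 × (18.41 − (-4.197)) / 8.333 = 740.64 W
E = 740.64 W × 447.7 h / 1000 = 331.58 kWh
Cost = 331.58 × 0.1249 = $41.415

41.41 dollars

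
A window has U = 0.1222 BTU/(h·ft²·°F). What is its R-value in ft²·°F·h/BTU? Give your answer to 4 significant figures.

R = 1/U = 1/0.1222 = 8.1833

8.183 ft²·°F·h/BTU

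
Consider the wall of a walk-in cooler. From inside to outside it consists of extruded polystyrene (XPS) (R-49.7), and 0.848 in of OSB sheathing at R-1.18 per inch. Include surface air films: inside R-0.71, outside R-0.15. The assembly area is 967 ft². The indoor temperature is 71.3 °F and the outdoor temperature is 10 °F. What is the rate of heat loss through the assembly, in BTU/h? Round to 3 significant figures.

1150 BTU/h

0.848 × 1.18 = 1.001
R_total = 0.71 + 49.7 + 1.001 + 0.15 = 51.56 ft²·°F·h/BTU
Q = A·ΔT/R = 967 × (71.3 − 10) / 51.56 = 1150 BTU/h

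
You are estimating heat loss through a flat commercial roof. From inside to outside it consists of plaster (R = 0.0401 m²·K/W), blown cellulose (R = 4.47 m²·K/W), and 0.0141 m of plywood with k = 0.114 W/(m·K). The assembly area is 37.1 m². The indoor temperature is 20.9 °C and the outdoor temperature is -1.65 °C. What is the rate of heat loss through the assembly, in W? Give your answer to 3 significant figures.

181 W

0.0141/0.114 = 0.1237
R_total = 0.0401 + 4.47 + 0.1237 = 4.634 m²·K/W
Q = A·ΔT/R = 37.1 × (20.9 − (-1.65)) / 4.634 = 180.5 W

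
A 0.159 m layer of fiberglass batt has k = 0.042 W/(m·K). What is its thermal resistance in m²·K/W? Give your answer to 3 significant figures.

3.79 m²·K/W

R = L/k = 0.159/0.042 = 3.786 m²·K/W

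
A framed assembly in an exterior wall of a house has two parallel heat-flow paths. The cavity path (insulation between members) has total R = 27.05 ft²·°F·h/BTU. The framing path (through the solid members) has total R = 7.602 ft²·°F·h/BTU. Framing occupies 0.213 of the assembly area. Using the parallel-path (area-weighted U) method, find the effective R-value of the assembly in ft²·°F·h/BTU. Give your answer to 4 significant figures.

U_eff = 0.787/27.05 + 0.213/7.602 = 0.029094 + 0.028019 = 0.057113
R_eff = 1/U_eff = 17.509 ft²·°F·h/BTU

17.51 ft²·°F·h/BTU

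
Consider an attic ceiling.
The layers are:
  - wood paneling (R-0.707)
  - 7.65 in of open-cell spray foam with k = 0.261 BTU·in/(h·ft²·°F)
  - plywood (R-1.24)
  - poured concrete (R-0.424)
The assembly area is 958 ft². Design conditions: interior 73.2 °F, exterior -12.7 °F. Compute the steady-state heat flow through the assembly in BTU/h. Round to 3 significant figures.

2600 BTU/h

7.65/0.261 = 29.31
R_total = 0.707 + 29.31 + 1.24 + 0.424 = 31.68 ft²·°F·h/BTU
Q = A·ΔT/R = 958 × (73.2 − (-12.7)) / 31.68 = 2597 BTU/h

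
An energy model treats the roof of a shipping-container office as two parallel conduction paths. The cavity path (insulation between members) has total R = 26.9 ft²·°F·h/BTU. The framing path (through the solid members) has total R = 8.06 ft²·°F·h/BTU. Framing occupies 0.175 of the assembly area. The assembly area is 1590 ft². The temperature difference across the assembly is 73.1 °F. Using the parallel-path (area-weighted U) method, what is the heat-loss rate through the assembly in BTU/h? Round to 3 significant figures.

6090 BTU/h

U_eff = 0.825/26.9 + 0.175/8.06 = 0.03067 + 0.02171 = 0.05238
R_eff = 1/U_eff = 19.09 ft²·°F·h/BTU
Q = 1590 × 73.1 / 19.09 = 6088 BTU/h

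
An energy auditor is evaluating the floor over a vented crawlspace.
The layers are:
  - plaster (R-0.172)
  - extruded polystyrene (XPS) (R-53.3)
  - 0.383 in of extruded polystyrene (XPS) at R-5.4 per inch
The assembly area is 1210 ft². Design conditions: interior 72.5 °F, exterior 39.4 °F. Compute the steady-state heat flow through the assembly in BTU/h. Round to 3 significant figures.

721 BTU/h

0.383 × 5.4 = 2.068
R_total = 0.172 + 53.3 + 2.068 = 55.54 ft²·°F·h/BTU
Q = A·ΔT/R = 1210 × (72.5 − 39.4) / 55.54 = 721.1 BTU/h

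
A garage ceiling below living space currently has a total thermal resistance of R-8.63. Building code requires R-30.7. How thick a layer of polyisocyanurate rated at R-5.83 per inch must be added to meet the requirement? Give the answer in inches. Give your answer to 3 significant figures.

ΔR = 30.7 − 8.63 = 22.07 ft²·°F·h/BTU
L = ΔR / (R/in) = 22.07/5.83 = 3.786 in

3.79 in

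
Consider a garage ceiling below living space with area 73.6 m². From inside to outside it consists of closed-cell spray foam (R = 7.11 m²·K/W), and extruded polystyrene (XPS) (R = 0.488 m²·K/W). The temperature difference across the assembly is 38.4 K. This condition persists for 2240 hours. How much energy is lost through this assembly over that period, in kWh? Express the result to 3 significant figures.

833 kWh

R_total = 7.11 + 0.488 = 7.598 m²·K/W
Q = 73.6 × 38.4 / 7.598 = 372 W
E = 372 W × 2240 h / 1000 = 833.2 kWh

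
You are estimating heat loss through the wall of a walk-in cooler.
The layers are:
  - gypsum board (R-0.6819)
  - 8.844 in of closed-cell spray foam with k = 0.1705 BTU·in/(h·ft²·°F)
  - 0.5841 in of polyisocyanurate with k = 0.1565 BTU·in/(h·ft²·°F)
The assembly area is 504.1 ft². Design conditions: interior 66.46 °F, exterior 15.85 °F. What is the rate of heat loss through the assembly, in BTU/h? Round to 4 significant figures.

8.844/0.1705 = 51.871
0.5841/0.1565 = 3.7323
R_total = 0.6819 + 51.871 + 3.7323 = 56.285 ft²·°F·h/BTU
Q = A·ΔT/R = 504.1 × (66.46 − 15.85) / 56.285 = 453.27 BTU/h

453.3 BTU/h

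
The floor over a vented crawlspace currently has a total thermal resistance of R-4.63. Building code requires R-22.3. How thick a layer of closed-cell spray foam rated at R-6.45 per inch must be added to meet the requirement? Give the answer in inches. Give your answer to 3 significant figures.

2.74 in

ΔR = 22.3 − 4.63 = 17.67 ft²·°F·h/BTU
L = ΔR / (R/in) = 17.67/6.45 = 2.74 in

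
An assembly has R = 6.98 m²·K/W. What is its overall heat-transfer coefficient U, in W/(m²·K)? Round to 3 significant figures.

0.143 W/(m²·K)

U = 1/R = 1/6.98 = 0.1433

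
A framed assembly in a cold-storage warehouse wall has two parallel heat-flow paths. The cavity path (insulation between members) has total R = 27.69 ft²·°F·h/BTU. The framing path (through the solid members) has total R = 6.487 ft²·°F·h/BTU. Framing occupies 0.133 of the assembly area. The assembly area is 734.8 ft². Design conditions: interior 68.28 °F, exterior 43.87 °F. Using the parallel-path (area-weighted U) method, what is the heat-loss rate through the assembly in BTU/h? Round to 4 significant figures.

929.4 BTU/h

U_eff = 0.867/27.69 + 0.133/6.487 = 0.031311 + 0.020503 = 0.051813
R_eff = 1/U_eff = 19.3 ft²·°F·h/BTU
Q = 734.8 × (68.28 − 43.87) / 19.3 = 929.35 BTU/h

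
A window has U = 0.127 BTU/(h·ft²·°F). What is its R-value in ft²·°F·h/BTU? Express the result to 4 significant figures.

R = 1/U = 1/0.127 = 7.874

7.874 ft²·°F·h/BTU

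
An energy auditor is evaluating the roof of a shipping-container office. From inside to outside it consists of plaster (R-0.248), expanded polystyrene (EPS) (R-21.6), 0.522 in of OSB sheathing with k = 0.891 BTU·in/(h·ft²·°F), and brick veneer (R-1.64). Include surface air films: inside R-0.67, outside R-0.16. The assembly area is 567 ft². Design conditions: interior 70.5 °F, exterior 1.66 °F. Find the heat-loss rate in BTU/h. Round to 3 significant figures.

1570 BTU/h

0.522/0.891 = 0.5859
R_total = 0.67 + 0.248 + 21.6 + 0.5859 + 1.64 + 0.16 = 24.9 ft²·°F·h/BTU
Q = A·ΔT/R = 567 × (70.5 − 1.66) / 24.9 = 1567 BTU/h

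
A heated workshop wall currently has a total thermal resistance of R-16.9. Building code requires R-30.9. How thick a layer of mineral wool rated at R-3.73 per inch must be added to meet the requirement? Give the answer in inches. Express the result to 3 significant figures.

3.75 in

ΔR = 30.9 − 16.9 = 14 ft²·°F·h/BTU
L = ΔR / (R/in) = 14/3.73 = 3.753 in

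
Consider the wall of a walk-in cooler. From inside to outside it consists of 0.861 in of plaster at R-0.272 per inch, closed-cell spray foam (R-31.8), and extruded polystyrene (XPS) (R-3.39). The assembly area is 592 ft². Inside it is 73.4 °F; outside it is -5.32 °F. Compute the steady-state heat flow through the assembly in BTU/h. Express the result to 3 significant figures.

0.861 × 0.272 = 0.2342
R_total = 0.2342 + 31.8 + 3.39 = 35.42 ft²·°F·h/BTU
Q = A·ΔT/R = 592 × (73.4 − (-5.32)) / 35.42 = 1316 BTU/h

1320 BTU/h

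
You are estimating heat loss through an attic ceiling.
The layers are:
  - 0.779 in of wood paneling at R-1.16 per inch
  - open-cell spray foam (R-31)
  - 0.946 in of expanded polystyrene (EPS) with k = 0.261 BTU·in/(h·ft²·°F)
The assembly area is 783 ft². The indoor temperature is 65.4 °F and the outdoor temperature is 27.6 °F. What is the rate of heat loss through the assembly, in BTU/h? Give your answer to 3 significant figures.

0.779 × 1.16 = 0.9036
0.946/0.261 = 3.625
R_total = 0.9036 + 31 + 3.625 = 35.53 ft²·°F·h/BTU
Q = A·ΔT/R = 783 × (65.4 − 27.6) / 35.53 = 833.1 BTU/h

833 BTU/h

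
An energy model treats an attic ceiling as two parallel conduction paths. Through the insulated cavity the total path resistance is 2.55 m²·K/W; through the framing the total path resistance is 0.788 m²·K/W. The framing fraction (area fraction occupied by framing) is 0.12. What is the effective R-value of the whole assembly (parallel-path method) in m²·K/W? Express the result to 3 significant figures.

U_eff = 0.88/2.55 + 0.12/0.788 = 0.3451 + 0.1523 = 0.4974
R_eff = 1/U_eff = 2.011 m²·K/W

2.01 m²·K/W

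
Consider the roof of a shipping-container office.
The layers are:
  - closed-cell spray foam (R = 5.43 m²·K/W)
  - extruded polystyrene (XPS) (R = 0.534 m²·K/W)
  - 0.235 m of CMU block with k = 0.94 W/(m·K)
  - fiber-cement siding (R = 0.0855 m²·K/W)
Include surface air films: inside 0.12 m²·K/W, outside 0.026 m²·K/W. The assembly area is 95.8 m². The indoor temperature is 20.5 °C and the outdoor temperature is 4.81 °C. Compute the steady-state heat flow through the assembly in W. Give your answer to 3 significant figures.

0.235/0.94 = 0.25
R_total = 0.12 + 5.43 + 0.534 + 0.25 + 0.0855 + 0.026 = 6.446 m²·K/W
Q = A·ΔT/R = 95.8 × (20.5 − 4.81) / 6.446 = 233.2 W

233 W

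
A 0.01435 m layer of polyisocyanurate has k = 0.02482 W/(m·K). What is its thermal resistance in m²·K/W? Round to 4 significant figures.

R = L/k = 0.01435/0.02482 = 0.57816 m²·K/W

0.5782 m²·K/W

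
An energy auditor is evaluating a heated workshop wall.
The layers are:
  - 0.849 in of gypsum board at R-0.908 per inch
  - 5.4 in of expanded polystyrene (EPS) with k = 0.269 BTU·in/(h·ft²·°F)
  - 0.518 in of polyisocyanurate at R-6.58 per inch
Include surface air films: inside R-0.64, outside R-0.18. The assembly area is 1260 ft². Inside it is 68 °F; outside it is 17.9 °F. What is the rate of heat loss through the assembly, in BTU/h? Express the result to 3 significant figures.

2520 BTU/h

0.849 × 0.908 = 0.7709
5.4/0.269 = 20.07
0.518 × 6.58 = 3.408
R_total = 0.64 + 0.7709 + 20.07 + 3.408 + 0.18 = 25.07 ft²·°F·h/BTU
Q = A·ΔT/R = 1260 × (68 − 17.9) / 25.07 = 2518 BTU/h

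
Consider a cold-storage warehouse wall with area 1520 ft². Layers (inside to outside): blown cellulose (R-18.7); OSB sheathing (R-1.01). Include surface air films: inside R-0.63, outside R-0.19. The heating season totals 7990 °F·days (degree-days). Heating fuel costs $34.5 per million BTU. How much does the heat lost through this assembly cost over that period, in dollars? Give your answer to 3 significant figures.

490 dollars

R_total = 0.63 + 18.7 + 1.01 + 0.19 = 20.53 ft²·°F·h/BTU
E = A × HDD × 24 / R = 1520 × 7990 × 24 / 20.53 = 14200000 BTU
Cost = 14200000/10⁶ × 34.5 = $489.8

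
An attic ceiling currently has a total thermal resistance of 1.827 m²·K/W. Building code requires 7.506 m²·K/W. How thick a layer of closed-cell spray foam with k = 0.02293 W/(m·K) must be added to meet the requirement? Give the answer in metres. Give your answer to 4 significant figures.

ΔR = 7.506 − 1.827 = 5.679 m²·K/W
L = ΔR × k = 5.679 × 0.02293 = 0.13022 m

0.1302 m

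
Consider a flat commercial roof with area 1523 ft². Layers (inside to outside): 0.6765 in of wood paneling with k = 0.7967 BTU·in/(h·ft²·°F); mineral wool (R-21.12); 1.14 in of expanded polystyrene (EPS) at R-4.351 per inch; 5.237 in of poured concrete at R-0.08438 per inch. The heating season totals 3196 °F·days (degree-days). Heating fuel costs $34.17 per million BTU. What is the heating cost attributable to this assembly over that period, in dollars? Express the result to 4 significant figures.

0.6765/0.7967 = 0.84913
1.14 × 4.351 = 4.9601
5.237 × 0.08438 = 0.4419
R_total = 0.84913 + 21.12 + 4.9601 + 0.4419 = 27.371 ft²·°F·h/BTU
E = A × HDD × 24 / R = 1523 × 3196 × 24 / 27.371 = 4268000 BTU
Cost = 4268000/10⁶ × 34.17 = $145.84

145.8 dollars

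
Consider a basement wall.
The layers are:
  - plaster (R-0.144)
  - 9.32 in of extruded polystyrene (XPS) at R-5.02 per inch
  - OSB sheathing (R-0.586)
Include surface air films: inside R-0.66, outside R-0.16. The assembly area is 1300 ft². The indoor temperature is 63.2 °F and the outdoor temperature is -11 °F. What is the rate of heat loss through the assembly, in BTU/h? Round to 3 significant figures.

2000 BTU/h

9.32 × 5.02 = 46.79
R_total = 0.66 + 0.144 + 46.79 + 0.586 + 0.16 = 48.34 ft²·°F·h/BTU
Q = A·ΔT/R = 1300 × (63.2 − (-11)) / 48.34 = 1996 BTU/h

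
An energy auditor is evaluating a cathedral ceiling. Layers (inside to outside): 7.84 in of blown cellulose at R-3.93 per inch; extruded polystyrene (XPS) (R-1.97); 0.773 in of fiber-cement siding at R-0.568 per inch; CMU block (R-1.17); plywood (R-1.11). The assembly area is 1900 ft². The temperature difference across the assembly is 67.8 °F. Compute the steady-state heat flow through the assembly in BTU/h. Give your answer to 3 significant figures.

7.84 × 3.93 = 30.81
0.773 × 0.568 = 0.4391
R_total = 30.81 + 1.97 + 0.4391 + 1.17 + 1.11 = 35.5 ft²·°F·h/BTU
Q = A·ΔT/R = 1900 × 67.8 / 35.5 = 3629 BTU/h

3630 BTU/h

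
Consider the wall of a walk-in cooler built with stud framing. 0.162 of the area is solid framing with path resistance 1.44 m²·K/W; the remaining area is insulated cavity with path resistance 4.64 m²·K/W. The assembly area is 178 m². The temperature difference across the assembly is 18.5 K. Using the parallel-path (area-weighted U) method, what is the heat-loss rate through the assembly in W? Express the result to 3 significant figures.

U_eff = 0.838/4.64 + 0.162/1.44 = 0.1806 + 0.1125 = 0.2931
R_eff = 1/U_eff = 3.412 m²·K/W
Q = 178 × 18.5 / 3.412 = 965.2 W

965 W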